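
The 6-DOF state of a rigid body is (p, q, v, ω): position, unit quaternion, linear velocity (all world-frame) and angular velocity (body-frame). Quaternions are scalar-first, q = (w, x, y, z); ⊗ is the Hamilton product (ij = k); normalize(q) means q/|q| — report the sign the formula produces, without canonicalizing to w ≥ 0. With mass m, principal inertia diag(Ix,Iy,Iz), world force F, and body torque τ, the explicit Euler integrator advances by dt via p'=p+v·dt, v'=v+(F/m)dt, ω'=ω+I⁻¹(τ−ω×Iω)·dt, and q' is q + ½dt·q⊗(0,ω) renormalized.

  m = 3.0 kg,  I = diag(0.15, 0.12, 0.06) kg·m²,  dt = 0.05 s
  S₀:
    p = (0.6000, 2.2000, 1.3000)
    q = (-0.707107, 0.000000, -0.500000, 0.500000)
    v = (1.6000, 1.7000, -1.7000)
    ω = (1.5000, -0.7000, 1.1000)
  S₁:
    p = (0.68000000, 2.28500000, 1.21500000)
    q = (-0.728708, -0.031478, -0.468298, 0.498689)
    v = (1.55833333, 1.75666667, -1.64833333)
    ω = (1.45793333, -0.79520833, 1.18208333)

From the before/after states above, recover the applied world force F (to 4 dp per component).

F = (-2.5000, 3.4000, 3.1000)

Δv = v₁−v₀ = (-0.04166667, 0.05666667, 0.05166667)
m·(v₁−v₀)/dt = (-2.5000, 3.4000, 3.1000)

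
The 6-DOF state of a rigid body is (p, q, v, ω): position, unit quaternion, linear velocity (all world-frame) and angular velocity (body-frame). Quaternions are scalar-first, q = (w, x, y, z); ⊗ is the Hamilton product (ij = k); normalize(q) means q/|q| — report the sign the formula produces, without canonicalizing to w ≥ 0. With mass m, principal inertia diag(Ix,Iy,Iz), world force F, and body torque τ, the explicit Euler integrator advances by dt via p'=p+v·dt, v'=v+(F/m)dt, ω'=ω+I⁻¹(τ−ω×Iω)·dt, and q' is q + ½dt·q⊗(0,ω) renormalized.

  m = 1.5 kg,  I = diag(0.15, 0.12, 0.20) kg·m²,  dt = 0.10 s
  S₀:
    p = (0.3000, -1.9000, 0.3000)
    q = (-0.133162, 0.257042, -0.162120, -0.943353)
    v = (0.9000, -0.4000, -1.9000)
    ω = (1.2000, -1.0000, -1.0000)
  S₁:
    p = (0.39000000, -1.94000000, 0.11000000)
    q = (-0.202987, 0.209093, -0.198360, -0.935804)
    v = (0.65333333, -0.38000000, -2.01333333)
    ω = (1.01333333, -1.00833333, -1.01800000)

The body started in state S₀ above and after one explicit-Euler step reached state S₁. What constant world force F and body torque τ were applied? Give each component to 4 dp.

velocity change Δv = (-0.24666667, 0.02000000, -0.11333333)
F = m·Δv/dt = (-3.7000, 0.3000, -1.7000)
ω₁ − ω₀ = (-0.18666667, -0.00833333, -0.01800000)
precession coupling = (0.0800, 0.0600, 0.0360)
applied torque τ = (-0.2000, 0.0500, 0.0000)

F = (-3.7000, 0.3000, -1.7000)
τ = (-0.2000, 0.0500, 0.0000)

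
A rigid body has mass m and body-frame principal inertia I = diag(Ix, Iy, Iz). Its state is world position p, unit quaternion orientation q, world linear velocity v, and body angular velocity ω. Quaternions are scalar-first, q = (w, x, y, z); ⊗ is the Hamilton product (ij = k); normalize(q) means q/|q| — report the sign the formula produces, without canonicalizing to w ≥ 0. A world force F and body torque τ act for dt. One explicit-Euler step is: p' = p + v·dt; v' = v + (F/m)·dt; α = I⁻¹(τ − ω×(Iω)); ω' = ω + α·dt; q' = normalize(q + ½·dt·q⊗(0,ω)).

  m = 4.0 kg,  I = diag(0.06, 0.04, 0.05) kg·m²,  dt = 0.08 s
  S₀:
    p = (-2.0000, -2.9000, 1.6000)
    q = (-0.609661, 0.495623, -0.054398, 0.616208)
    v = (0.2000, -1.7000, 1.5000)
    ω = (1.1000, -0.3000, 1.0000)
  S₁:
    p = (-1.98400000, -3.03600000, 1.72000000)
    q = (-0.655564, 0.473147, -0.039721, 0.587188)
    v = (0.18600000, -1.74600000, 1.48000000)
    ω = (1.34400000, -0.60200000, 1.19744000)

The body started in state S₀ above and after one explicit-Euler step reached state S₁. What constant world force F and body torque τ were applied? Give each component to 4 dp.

F = (-0.7000, -2.3000, -1.0000)
τ = (0.1800, -0.1400, 0.1300)

Δω = ω₁−ω₀ = (0.24400000, -0.30200000, 0.19744000)
I·α + gyro = (0.1800, -0.1400, 0.1300)
Δv = v₁−v₀ = (-0.01400000, -0.04600000, -0.02000000)
m·(v₁−v₀)/dt = (-0.7000, -2.3000, -1.0000)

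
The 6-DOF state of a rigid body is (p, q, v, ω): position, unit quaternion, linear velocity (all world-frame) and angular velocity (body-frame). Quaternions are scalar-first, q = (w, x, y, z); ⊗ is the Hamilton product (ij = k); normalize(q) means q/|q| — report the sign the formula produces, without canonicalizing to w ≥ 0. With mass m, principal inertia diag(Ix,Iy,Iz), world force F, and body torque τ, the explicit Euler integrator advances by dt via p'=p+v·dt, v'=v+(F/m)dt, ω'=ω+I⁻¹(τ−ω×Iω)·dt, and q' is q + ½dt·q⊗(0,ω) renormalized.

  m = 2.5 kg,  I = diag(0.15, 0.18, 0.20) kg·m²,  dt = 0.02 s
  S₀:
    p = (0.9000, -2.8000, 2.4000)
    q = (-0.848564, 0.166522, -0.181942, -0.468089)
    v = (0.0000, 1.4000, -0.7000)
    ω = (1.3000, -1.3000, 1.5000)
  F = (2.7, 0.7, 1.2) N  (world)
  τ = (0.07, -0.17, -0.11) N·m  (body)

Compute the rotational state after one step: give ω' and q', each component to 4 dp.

ω' = (1.3145, -1.3081, 1.4941)
q' = (-0.8458, 0.1466, -0.1794, -0.4805)

ω×(Iω) gyroscopic = (-0.0390, -0.0975, -0.0507)
(τ − ω×Iω)/I = (0.7267, -0.4028, -0.2965)
ω' = ω + α·dt = (1.3145, -1.3081, 1.4941)
Hamilton product q⊗(0,ω) = (0.2491303, -1.9845619, 0.2448345, -1.2528000)
q + ½dt·q⊗(0,ω), renormalized = (-0.8458, 0.1466, -0.1794, -0.4805)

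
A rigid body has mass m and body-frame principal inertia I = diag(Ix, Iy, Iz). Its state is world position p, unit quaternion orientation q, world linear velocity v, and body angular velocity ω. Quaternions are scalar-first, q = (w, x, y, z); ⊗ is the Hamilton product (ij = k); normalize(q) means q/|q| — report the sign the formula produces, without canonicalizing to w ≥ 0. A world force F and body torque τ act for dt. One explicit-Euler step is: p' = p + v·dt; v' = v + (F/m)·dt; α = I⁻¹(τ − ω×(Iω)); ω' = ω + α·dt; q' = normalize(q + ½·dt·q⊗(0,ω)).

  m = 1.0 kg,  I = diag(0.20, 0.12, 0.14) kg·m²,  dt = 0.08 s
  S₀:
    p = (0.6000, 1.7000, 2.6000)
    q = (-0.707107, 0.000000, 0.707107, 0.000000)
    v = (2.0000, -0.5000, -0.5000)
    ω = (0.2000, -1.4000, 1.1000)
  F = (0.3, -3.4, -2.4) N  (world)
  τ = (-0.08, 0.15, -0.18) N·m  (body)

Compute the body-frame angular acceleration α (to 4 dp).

α = (-0.2460, 1.1400, -1.4457)

gyro term ω×Iω = (-0.0308, 0.0132, 0.0224)
angular accel α = (-0.2460, 1.1400, -1.4457)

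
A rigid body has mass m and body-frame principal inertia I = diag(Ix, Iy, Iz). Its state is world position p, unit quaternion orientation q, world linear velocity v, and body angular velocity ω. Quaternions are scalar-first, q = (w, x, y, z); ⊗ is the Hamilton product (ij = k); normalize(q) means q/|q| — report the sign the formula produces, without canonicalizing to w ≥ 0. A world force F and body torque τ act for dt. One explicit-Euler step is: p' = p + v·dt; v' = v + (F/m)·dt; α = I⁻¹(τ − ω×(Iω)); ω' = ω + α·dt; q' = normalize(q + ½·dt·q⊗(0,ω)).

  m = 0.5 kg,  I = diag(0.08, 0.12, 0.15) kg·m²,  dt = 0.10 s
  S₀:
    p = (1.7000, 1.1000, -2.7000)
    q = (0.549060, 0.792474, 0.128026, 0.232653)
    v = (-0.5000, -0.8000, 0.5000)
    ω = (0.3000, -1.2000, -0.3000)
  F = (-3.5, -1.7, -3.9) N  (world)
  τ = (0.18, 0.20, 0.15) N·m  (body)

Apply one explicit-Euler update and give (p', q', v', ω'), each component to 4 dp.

a = F/m = (-7.0000, -3.4000, -7.8000)
p + v·dt = (1.6500, 1.0200, -2.6500)
v' = v + a·dt = (-1.2000, -1.1400, -0.2800)
precession coupling ω×(Iω) = (0.0108, 0.0063, -0.0144)
(τ − ω×Iω)/I = (2.1150, 1.6142, 1.0960)
ω + α·dt = (0.5115, -1.0386, -0.1904)
2q̇ = q⊗(0,ω) = (-0.0143151, 0.4054938, -0.3513339, -1.1540946)
q' = normalize(q + ½dt·q⊗(0,ω)) = (0.5472, 0.8111, 0.1102, 0.1746)

p' = (1.6500, 1.0200, -2.6500)
q' = (0.5472, 0.8111, 0.1102, 0.1746)
v' = (-1.2000, -1.1400, -0.2800)
ω' = (0.5115, -1.0386, -0.1904)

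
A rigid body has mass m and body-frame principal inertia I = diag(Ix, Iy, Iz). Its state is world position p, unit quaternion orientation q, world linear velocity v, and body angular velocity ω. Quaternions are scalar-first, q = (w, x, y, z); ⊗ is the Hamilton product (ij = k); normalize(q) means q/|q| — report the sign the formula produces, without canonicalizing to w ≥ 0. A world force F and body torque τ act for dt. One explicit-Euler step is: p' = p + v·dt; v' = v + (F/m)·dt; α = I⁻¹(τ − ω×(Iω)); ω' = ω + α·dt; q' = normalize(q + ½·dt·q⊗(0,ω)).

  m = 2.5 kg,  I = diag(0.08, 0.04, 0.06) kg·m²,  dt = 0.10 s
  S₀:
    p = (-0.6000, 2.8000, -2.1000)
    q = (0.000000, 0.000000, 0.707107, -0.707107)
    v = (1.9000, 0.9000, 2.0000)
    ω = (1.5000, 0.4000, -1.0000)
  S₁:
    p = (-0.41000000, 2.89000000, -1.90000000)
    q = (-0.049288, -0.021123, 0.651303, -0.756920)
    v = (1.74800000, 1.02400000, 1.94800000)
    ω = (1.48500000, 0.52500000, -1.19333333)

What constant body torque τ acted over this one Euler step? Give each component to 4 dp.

ω₁ − ω₀ = (-0.01500000, 0.12500000, -0.19333333)
gyro term ω₀×Iω₀ = (-0.0080, -0.0300, -0.0240)
applied torque τ = (-0.0200, 0.0200, -0.1400)

τ = (-0.0200, 0.0200, -0.1400)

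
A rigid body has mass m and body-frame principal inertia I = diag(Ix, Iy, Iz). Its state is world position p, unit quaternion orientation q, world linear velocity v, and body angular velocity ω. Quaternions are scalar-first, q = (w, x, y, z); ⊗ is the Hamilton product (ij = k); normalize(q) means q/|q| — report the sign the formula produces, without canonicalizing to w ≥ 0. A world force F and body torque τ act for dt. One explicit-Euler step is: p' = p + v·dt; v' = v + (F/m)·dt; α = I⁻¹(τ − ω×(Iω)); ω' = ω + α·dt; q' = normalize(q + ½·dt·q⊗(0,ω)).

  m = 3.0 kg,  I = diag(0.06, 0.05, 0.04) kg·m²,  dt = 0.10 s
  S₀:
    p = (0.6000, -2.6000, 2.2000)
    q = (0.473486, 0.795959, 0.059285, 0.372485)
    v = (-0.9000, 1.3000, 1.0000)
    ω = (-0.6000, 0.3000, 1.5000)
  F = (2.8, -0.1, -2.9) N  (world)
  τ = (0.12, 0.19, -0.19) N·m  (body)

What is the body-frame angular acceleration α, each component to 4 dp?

α = (2.0750, 4.1600, -4.7950)

ω×(Iω) gyroscopic = (-0.0045, -0.0180, 0.0018)
α = I⁻¹(τ − ω×Iω) = (2.0750, 4.1600, -4.7950)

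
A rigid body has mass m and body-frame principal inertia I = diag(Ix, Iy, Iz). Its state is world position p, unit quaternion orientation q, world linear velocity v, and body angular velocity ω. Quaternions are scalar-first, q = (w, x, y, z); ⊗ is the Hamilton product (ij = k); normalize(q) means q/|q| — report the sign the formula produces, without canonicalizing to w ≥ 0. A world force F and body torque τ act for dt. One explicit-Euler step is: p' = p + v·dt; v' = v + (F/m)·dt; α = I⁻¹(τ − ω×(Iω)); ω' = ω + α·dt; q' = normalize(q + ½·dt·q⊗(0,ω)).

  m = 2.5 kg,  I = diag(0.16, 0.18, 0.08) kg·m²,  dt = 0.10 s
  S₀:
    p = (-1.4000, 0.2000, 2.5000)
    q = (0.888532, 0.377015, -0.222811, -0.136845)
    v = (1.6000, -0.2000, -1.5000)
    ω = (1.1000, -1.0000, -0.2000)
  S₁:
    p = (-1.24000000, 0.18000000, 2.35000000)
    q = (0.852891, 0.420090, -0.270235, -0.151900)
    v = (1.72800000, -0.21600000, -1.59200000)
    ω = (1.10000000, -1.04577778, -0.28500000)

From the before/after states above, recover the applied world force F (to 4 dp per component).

Δv = v₁−v₀ = (0.12800000, -0.01600000, -0.09200000)
F = m·Δv/dt = (3.2000, -0.4000, -2.3000)

F = (3.2000, -0.4000, -2.3000)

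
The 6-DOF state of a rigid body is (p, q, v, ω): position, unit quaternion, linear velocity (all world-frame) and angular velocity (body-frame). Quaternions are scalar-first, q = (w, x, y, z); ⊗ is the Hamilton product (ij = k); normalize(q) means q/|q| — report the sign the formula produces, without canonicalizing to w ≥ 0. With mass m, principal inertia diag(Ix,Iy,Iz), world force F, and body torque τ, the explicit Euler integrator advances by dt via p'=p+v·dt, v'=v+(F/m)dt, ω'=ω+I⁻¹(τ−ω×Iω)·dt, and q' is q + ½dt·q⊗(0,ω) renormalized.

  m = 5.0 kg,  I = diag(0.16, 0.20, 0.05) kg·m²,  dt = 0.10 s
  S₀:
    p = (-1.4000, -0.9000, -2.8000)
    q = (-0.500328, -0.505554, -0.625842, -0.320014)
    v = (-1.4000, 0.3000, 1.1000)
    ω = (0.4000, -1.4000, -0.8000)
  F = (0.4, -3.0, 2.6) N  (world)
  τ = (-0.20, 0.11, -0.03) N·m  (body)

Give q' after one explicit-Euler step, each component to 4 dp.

q' = (-0.5449, -0.5112, -0.6153, -0.2512)

q⊗(0,ω) = (-0.9299684, -0.1474772, 0.1680104, 1.3583748)
q + ½dt·q⊗(0,ω), renormalized = (-0.5449, -0.5112, -0.6153, -0.2512)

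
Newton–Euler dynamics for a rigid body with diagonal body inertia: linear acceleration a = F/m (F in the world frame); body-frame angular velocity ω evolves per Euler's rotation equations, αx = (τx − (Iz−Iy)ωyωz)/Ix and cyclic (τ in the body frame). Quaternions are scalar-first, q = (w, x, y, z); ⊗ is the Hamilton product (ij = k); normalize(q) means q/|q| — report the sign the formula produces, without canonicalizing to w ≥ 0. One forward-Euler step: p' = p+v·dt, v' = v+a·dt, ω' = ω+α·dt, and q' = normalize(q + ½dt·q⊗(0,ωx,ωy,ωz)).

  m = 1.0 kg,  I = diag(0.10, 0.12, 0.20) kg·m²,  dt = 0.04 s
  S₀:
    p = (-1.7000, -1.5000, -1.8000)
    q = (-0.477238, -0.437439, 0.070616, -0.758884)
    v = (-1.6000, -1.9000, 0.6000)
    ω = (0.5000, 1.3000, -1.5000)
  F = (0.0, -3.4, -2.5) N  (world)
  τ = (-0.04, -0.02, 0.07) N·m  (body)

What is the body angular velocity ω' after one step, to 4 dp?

ω' = (0.5464, 1.2683, -1.4886)

ω×(Iω) gyroscopic = (-0.1560, 0.0750, 0.0130)
(τ − ω×Iω)/I = (1.1600, -0.7917, 0.2850)
ω + α·dt = (0.5464, 1.2683, -1.4886)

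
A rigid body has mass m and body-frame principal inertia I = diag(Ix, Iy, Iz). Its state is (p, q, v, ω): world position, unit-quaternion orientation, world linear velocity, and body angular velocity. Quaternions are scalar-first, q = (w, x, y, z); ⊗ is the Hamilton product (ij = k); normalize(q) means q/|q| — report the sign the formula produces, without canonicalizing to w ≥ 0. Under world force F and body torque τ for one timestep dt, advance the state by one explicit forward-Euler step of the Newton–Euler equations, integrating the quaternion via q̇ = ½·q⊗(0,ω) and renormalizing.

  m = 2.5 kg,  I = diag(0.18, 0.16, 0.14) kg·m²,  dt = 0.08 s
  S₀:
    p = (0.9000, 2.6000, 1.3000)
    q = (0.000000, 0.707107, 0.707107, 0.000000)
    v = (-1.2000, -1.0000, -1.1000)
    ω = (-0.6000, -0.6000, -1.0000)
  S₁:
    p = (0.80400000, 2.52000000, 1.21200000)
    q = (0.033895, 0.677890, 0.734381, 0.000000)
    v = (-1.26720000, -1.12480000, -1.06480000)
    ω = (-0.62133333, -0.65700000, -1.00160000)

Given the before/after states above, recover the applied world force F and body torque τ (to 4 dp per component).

F = (-2.1000, -3.9000, 1.1000)
τ = (-0.0600, -0.0900, -0.0100)

Δv = v₁−v₀ = (-0.06720000, -0.12480000, 0.03520000)
applied force F = (-2.1000, -3.9000, 1.1000)
ω₁ − ω₀ = (-0.02133333, -0.05700000, -0.00160000)
ω₀×(Iω₀) = (-0.0120, 0.0240, -0.0072)
I·α + gyro = (-0.0600, -0.0900, -0.0100)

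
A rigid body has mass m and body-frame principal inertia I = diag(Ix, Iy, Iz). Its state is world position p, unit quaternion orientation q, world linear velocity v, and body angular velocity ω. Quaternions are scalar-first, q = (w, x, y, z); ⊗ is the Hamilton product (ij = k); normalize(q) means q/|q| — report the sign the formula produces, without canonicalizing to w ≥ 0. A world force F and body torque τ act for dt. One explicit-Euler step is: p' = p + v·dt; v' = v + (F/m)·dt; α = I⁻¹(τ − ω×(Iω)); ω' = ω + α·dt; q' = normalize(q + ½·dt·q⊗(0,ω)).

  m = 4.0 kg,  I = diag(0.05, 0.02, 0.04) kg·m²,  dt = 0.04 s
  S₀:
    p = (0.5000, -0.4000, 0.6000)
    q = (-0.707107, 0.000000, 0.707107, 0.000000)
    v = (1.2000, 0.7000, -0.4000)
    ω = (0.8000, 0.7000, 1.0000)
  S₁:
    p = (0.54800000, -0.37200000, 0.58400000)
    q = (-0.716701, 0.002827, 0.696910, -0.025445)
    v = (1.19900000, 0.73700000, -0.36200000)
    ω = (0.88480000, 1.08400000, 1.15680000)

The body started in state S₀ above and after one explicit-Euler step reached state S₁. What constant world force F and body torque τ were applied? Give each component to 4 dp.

F = (-0.1000, 3.7000, 3.8000)
τ = (0.1200, 0.2000, 0.1400)

ω₁ − ω₀ = (0.08480000, 0.38400000, 0.15680000)
τ = I·(Δω/dt) + ω₀×(Iω₀) = (0.1200, 0.2000, 0.1400)
Δv = v₁−v₀ = (-0.00100000, 0.03700000, 0.03800000)
m·(v₁−v₀)/dt = (-0.1000, 3.7000, 3.8000)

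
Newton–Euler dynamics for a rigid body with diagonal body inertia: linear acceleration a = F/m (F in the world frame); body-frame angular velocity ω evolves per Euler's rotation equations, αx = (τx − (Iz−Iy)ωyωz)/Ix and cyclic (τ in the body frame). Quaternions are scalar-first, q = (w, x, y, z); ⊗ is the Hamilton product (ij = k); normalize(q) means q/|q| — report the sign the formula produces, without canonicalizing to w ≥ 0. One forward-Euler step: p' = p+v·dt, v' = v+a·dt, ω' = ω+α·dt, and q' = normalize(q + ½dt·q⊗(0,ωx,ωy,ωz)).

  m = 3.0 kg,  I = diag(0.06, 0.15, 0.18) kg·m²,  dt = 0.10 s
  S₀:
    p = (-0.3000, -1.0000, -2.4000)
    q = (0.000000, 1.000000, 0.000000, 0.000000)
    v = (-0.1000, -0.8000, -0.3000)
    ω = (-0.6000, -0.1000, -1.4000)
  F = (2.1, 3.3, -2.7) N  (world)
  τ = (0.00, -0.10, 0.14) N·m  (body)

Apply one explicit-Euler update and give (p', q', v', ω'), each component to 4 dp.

precession coupling ω×(Iω) = (0.0042, -0.1008, 0.0054)
(τ − ω×Iω)/I = (-0.0700, 0.0053, 0.7478)
ω' = ω + α·dt = (-0.6070, -0.0995, -1.3252)
Hamilton product q⊗(0,ω) = (0.6000000, 0.0000000, 1.4000000, -0.1000000)
q' = normalize(q + ½dt·q⊗(0,ω)) = (0.0299, 0.9971, 0.0698, -0.0050)
linear accel F/m = (0.7000, 1.1000, -0.9000)
p' = p + v·dt = (-0.3100, -1.0800, -2.4300)
v' = v + a·dt = (-0.0300, -0.6900, -0.3900)

p' = (-0.3100, -1.0800, -2.4300)
q' = (0.0299, 0.9971, 0.0698, -0.0050)
v' = (-0.0300, -0.6900, -0.3900)
ω' = (-0.6070, -0.0995, -1.3252)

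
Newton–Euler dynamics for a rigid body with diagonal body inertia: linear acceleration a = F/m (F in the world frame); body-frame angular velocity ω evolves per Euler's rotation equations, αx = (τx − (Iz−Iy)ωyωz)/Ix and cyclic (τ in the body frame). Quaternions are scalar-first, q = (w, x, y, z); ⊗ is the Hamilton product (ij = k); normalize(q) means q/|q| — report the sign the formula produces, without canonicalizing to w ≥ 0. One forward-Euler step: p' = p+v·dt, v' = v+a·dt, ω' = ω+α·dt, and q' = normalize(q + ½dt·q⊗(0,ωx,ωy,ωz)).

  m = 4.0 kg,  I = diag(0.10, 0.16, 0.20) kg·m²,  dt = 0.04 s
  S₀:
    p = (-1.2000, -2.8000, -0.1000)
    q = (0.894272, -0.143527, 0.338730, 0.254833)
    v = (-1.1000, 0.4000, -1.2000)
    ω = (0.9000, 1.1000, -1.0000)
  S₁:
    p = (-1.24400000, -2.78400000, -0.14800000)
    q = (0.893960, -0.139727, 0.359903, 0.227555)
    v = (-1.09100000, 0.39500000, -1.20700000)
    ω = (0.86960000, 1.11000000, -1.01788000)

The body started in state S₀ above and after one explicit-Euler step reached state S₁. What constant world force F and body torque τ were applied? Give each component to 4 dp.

velocity change Δv = (0.00900000, -0.00500000, -0.00700000)
F = m·Δv/dt = (0.9000, -0.5000, -0.7000)
Δω = ω₁−ω₀ = (-0.03040000, 0.01000000, -0.01788000)
precession coupling = (-0.0440, 0.0900, 0.0594)
I·α + gyro = (-0.1200, 0.1300, -0.0300)

F = (0.9000, -0.5000, -0.7000)
τ = (-0.1200, 0.1300, -0.0300)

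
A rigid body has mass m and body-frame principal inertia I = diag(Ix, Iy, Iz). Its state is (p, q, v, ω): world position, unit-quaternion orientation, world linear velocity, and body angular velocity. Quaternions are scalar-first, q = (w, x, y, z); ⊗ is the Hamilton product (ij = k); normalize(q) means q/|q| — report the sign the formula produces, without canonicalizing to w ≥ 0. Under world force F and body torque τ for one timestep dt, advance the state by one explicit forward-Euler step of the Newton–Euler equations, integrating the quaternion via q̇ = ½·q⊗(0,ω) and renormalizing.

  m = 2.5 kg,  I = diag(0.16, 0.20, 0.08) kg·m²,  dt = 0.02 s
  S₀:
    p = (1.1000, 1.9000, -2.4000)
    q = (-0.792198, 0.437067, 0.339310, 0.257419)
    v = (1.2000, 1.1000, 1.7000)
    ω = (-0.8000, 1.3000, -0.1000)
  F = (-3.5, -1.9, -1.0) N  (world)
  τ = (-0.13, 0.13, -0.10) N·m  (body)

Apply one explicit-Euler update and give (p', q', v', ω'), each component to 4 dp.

p' = (1.1240, 1.9220, -2.3660)
q' = (-0.7928, 0.4397, 0.3274, 0.2666)
v' = (1.1720, 1.0848, 1.6920)
ω' = (-0.8182, 1.3124, -0.1146)

gyro term ω×Iω = (0.0156, 0.0064, -0.0416)
(τ − ω×Iω)/I = (-0.9100, 0.6180, -0.7300)
new body rate ω' = (-0.8182, 1.3124, -0.1146)
2q̇ = q⊗(0,ω) = (-0.0657075, 0.2651827, -1.1920859, 0.9188549)
q + ½dt·q⊗(0,ω), renormalized = (-0.7928, 0.4397, 0.3274, 0.2666)
new position p' = (1.1240, 1.9220, -2.3660)
v' = v + a·dt = (1.1720, 1.0848, 1.6920)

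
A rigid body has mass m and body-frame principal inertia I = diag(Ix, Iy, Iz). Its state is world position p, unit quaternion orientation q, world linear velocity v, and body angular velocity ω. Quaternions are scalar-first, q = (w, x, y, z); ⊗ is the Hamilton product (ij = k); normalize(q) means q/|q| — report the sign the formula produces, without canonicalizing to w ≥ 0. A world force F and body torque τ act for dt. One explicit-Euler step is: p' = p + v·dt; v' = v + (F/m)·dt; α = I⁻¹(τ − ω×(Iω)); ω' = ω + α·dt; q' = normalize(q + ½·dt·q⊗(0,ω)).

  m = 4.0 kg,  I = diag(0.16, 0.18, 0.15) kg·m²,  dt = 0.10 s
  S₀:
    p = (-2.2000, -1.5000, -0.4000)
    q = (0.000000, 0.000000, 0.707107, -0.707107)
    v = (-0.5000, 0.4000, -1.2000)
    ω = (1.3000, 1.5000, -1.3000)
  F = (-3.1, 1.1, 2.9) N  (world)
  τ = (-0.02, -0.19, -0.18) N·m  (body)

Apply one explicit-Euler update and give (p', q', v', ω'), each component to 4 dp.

(τ − ω×Iω)/I = (-0.4906, -0.9617, -1.4600)
new body rate ω' = (1.2509, 1.4038, -1.4460)
q⊗(0,ω) = (-1.9798996, 0.1414214, -0.9192391, -0.9192391)
q' = normalize(q + ½dt·q⊗(0,ω)) = (-0.0983, 0.0070, 0.6565, -0.7478)
p + v·dt = (-2.2500, -1.4600, -0.5200)
v + (F/m)dt = (-0.5775, 0.4275, -1.1275)

p' = (-2.2500, -1.4600, -0.5200)
q' = (-0.0983, 0.0070, 0.6565, -0.7478)
v' = (-0.5775, 0.4275, -1.1275)
ω' = (1.2509, 1.4038, -1.4460)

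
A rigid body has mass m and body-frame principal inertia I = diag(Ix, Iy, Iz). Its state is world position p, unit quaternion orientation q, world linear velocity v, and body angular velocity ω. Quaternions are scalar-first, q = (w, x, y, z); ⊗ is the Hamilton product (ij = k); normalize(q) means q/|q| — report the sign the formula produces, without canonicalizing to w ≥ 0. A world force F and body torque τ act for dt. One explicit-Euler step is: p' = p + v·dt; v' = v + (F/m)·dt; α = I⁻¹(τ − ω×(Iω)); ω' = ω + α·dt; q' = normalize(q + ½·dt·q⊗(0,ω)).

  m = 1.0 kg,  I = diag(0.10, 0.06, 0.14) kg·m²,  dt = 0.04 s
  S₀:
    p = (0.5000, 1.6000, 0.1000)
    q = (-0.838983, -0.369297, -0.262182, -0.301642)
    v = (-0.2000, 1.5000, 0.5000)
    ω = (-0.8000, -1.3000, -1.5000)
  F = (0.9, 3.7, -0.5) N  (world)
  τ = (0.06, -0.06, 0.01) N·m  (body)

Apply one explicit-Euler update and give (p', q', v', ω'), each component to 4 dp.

new position p' = (0.4920, 1.6600, 0.1200)
new velocity v' = (-0.1640, 1.6480, 0.4800)
gyro term ω×Iω = (0.1560, -0.0480, -0.0416)
angular accel α = (-0.9600, -0.2000, 0.3686)
ω' = ω + α·dt = (-0.8384, -1.3080, -1.4853)
Hamilton product q⊗(0,ω) = (-1.0887372, 0.6723248, 0.7780460, 1.5288150)
q' = normalize(q + ½dt·q⊗(0,ω)) = (-0.8600, -0.3555, -0.2464, -0.2708)

p' = (0.4920, 1.6600, 0.1200)
q' = (-0.8600, -0.3555, -0.2464, -0.2708)
v' = (-0.1640, 1.6480, 0.4800)
ω' = (-0.8384, -1.3080, -1.4853)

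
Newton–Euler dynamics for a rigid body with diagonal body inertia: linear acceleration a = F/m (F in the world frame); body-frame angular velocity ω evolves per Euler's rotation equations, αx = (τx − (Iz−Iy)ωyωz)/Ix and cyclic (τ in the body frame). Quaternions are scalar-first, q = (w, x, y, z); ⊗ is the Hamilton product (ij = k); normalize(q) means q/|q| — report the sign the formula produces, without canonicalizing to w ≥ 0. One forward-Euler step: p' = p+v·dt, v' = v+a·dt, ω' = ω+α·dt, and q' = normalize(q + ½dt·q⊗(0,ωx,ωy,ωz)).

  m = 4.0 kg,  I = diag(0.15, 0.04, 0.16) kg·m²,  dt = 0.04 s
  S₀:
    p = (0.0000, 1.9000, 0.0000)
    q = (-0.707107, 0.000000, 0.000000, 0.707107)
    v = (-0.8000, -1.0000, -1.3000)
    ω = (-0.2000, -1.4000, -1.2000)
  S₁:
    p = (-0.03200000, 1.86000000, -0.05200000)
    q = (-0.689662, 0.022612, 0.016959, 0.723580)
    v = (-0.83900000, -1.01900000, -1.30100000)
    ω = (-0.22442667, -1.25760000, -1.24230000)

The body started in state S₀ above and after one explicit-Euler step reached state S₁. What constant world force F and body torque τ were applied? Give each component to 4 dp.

F = (-3.9000, -1.9000, -0.1000)
τ = (0.1100, 0.1400, -0.2000)

ω₁ − ω₀ = (-0.02442667, 0.14240000, -0.04230000)
precession coupling = (0.2016, -0.0024, -0.0308)
applied torque τ = (0.1100, 0.1400, -0.2000)
v₁ − v₀ = (-0.03900000, -0.01900000, -0.00100000)
m·(v₁−v₀)/dt = (-3.9000, -1.9000, -0.1000)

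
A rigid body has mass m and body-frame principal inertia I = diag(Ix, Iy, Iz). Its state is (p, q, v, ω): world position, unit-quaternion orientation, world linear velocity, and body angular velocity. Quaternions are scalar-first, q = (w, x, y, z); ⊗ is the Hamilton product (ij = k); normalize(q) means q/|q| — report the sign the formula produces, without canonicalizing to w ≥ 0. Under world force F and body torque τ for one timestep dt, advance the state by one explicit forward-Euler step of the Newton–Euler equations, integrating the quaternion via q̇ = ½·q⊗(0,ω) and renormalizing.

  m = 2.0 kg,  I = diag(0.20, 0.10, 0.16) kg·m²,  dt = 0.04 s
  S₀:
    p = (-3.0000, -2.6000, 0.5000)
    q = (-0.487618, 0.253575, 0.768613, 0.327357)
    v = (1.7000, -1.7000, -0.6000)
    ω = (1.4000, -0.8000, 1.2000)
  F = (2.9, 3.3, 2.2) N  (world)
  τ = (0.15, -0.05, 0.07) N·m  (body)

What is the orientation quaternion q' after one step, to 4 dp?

Hamilton product q⊗(0,ω) = (-0.1329430, 0.5015560, 0.5441042, -1.8640598)
q + ½dt·q⊗(0,ω), renormalized = (-0.4899, 0.2634, 0.7789, 0.2898)

q' = (-0.4899, 0.2634, 0.7789, 0.2898)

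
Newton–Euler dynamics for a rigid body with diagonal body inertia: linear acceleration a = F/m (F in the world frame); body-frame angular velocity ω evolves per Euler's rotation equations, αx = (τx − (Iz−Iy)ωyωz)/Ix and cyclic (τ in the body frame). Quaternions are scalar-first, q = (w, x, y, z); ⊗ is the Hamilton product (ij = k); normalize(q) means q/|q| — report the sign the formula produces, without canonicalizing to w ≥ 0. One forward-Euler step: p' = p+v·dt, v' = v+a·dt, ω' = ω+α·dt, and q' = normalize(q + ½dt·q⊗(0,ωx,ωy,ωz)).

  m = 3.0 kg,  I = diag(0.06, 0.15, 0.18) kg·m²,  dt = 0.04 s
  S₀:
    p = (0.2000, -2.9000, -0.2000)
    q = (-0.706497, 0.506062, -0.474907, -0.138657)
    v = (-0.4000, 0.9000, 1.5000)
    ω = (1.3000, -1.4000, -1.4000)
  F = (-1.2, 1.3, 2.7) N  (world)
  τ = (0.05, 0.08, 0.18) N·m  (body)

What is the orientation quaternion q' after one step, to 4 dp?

q⊗(0,ω) = (-1.5168702, -0.4476961, 1.5173285, 0.8979881)
q' = normalize(q + ½dt·q⊗(0,ω)) = (-0.7360, 0.4966, -0.4441, -0.1206)

q' = (-0.7360, 0.4966, -0.4441, -0.1206)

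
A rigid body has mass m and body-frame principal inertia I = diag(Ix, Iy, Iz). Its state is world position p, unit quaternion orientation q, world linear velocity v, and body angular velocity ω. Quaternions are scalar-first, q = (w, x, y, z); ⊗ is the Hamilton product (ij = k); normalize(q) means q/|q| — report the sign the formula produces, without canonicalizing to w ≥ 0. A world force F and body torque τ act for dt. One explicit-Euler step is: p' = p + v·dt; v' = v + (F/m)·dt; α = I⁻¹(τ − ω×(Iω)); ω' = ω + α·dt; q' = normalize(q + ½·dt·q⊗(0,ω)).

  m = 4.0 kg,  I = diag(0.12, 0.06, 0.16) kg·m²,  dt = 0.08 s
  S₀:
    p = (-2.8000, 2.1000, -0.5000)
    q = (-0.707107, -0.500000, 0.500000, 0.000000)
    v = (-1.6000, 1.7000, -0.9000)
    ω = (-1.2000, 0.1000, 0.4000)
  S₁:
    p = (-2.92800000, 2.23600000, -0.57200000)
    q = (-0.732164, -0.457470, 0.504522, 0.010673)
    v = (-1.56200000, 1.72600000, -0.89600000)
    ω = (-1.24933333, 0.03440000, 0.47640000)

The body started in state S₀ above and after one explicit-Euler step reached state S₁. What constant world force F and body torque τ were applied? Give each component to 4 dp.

F = (1.9000, 1.3000, 0.2000)
τ = (-0.0700, -0.0300, 0.1600)

Δω = ω₁−ω₀ = (-0.04933333, -0.06560000, 0.07640000)
applied torque τ = (-0.0700, -0.0300, 0.1600)
v₁ − v₀ = (0.03800000, 0.02600000, 0.00400000)
F = m·Δv/dt = (1.9000, 1.3000, 0.2000)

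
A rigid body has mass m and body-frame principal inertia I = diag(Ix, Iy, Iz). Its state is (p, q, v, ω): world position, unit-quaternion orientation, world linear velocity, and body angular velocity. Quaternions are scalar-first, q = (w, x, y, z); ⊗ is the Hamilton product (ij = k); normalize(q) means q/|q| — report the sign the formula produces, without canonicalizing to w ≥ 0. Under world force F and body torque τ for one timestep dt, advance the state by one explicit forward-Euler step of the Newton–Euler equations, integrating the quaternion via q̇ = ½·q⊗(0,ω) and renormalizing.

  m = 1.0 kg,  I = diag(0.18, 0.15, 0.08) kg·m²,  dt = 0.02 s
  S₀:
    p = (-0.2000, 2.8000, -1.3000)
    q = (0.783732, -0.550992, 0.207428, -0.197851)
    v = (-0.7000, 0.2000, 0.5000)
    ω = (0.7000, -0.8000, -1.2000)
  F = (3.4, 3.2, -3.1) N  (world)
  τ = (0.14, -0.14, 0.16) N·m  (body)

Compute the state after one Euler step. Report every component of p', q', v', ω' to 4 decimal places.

precession coupling ω×(Iω) = (-0.0672, -0.0840, 0.0168)
α = I⁻¹(τ − ω×Iω) = (1.1511, -0.3733, 1.7900)
ω' = ω + α·dt = (0.7230, -0.8075, -1.1642)
q⊗(0,ω) = (0.3142156, 0.1414180, -1.4266717, -0.6448844)
q + ½dt·q⊗(0,ω), renormalized = (0.7868, -0.5495, 0.1931, -0.2043)
p' = p + v·dt = (-0.2140, 2.8040, -1.2900)
new velocity v' = (-0.6320, 0.2640, 0.4380)

p' = (-0.2140, 2.8040, -1.2900)
q' = (0.7868, -0.5495, 0.1931, -0.2043)
v' = (-0.6320, 0.2640, 0.4380)
ω' = (0.7230, -0.8075, -1.1642)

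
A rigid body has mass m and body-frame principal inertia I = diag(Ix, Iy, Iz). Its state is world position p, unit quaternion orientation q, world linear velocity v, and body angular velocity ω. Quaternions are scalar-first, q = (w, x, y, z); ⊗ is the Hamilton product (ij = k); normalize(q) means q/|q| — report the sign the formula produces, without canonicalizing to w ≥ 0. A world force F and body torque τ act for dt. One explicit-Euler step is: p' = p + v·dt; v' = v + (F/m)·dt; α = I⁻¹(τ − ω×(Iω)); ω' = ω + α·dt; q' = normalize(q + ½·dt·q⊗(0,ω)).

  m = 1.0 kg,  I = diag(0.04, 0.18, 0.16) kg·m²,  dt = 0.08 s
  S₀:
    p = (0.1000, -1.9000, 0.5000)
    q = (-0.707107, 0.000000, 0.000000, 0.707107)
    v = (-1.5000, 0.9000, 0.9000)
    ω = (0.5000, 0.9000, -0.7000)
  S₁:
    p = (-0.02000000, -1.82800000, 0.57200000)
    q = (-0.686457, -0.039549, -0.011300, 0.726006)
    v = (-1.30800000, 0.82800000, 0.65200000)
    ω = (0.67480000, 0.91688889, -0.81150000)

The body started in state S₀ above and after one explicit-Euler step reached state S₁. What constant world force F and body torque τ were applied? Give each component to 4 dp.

ω₁ − ω₀ = (0.17480000, 0.01688889, -0.11150000)
applied torque τ = (0.1000, 0.0800, -0.1600)
Δv = v₁−v₀ = (0.19200000, -0.07200000, -0.24800000)
F = m·Δv/dt = (2.4000, -0.9000, -3.1000)

F = (2.4000, -0.9000, -3.1000)
τ = (0.1000, 0.0800, -0.1600)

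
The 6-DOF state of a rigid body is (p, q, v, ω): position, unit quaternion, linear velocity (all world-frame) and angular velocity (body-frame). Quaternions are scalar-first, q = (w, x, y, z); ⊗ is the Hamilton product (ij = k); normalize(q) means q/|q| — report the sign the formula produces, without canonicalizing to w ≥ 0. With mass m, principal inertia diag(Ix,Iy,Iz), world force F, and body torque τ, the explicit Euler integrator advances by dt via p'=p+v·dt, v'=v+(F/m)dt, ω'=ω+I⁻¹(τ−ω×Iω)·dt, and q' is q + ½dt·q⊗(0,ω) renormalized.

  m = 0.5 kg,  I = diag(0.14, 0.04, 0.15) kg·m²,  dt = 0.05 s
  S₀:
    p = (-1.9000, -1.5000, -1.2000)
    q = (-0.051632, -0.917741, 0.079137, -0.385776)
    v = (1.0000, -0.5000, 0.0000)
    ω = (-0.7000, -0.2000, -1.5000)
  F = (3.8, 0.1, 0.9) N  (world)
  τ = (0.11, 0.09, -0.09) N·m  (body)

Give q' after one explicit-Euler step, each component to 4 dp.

q⊗(0,ω) = (-1.2052553, -0.1597183, -1.0962419, 0.3163921)
q' = normalize(q + ½dt·q⊗(0,ω)) = (-0.0817, -0.9209, 0.0517, -0.3775)

q' = (-0.0817, -0.9209, 0.0517, -0.3775)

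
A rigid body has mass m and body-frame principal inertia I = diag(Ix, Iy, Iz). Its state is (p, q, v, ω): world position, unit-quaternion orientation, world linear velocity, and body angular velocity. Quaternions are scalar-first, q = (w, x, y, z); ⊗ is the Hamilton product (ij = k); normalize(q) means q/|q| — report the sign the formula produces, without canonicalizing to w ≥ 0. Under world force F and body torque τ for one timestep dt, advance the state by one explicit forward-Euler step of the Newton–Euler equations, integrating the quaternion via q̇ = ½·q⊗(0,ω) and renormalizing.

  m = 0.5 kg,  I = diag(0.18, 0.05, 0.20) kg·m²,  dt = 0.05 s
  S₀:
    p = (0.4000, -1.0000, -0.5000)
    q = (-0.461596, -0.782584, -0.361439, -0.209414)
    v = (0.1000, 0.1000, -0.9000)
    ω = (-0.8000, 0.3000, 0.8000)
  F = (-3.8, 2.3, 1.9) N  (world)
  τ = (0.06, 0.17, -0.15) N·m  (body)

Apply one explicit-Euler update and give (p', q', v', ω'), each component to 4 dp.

α = I⁻¹(τ − ω×Iω) = (0.1333, 3.1440, -0.9060)
ω + α·dt = (-0.7933, 0.4572, 0.7547)
Hamilton product q⊗(0,ω) = (-0.3501043, 0.1429498, 0.6551196, -0.8932032)
q' = normalize(q + ½dt·q⊗(0,ω)) = (-0.4701, -0.7787, -0.3449, -0.2316)
a = F/m = (-7.6000, 4.6000, 3.8000)
p + v·dt = (0.4050, -0.9950, -0.5450)
v + (F/m)dt = (-0.2800, 0.3300, -0.7100)

p' = (0.4050, -0.9950, -0.5450)
q' = (-0.4701, -0.7787, -0.3449, -0.2316)
v' = (-0.2800, 0.3300, -0.7100)
ω' = (-0.7933, 0.4572, 0.7547)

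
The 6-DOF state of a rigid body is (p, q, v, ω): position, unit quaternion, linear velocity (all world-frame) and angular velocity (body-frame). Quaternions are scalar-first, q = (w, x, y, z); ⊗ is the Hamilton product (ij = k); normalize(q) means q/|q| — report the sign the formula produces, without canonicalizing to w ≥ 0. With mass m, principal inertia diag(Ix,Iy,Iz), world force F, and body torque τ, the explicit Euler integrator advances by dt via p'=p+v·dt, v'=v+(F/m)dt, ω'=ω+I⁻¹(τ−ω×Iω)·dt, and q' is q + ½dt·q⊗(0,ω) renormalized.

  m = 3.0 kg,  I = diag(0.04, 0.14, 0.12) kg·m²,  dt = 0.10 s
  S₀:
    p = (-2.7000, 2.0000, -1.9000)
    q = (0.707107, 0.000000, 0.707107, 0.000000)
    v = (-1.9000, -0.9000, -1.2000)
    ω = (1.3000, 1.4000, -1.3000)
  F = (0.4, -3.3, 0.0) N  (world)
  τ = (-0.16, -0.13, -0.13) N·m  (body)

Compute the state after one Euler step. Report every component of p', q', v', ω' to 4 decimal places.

a = (0.1333, -1.1000, 0.0000)
new position p' = (-2.8900, 1.9100, -2.0200)
v' = v + a·dt = (-1.8867, -1.0100, -1.2000)
ω×(Iω) gyroscopic = (0.0364, 0.1352, 0.1820)
α = I⁻¹(τ − ω×Iω) = (-4.9100, -1.8943, -2.6000)
ω + α·dt = (0.8090, 1.2106, -1.5600)
2q̇ = q⊗(0,ω) = (-0.9899498, 0.0000000, 0.9899498, -1.8384782)
updated quaternion q' = (0.6533, 0.0000, 0.7516, -0.0913)

p' = (-2.8900, 1.9100, -2.0200)
q' = (0.6533, 0.0000, 0.7516, -0.0913)
v' = (-1.8867, -1.0100, -1.2000)
ω' = (0.8090, 1.2106, -1.5600)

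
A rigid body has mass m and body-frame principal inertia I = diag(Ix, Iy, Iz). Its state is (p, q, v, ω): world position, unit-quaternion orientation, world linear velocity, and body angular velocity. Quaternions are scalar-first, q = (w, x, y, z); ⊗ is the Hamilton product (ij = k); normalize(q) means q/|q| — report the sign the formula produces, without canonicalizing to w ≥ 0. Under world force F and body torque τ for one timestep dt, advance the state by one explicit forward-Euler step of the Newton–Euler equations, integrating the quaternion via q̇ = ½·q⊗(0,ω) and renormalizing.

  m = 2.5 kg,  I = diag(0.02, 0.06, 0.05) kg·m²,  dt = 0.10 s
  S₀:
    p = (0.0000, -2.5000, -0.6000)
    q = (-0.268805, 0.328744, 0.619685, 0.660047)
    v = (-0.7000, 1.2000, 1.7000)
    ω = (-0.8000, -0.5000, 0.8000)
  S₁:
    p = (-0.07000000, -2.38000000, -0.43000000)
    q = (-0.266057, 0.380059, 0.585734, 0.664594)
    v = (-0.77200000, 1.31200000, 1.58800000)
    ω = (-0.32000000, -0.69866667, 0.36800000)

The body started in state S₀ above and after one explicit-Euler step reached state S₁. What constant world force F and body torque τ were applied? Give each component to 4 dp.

Δω = ω₁−ω₀ = (0.48000000, -0.19866667, -0.43200000)
gyro term ω₀×Iω₀ = (0.0040, 0.0192, 0.0160)
I·α + gyro = (0.1000, -0.1000, -0.2000)
v₁ − v₀ = (-0.07200000, 0.11200000, -0.11200000)
m·(v₁−v₀)/dt = (-1.8000, 2.8000, -2.8000)

F = (-1.8000, 2.8000, -2.8000)
τ = (0.1000, -0.1000, -0.2000)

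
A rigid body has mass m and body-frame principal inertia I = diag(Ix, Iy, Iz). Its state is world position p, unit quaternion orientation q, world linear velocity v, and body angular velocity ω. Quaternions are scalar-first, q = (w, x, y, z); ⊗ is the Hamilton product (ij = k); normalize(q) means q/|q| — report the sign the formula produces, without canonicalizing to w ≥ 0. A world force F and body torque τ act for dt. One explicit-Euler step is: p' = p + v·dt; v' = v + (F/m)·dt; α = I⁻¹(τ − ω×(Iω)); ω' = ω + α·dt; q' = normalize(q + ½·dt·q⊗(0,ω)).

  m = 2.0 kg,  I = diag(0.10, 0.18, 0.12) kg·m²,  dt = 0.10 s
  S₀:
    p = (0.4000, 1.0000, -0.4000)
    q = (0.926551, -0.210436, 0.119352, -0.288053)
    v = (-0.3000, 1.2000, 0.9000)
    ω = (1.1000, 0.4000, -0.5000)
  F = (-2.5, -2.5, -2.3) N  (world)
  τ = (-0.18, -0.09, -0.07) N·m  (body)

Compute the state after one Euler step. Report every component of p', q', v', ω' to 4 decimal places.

new position p' = (0.3700, 1.1200, -0.3100)
new velocity v' = (-0.4250, 1.0750, 0.7850)
gyro term ω×Iω = (0.0120, 0.0110, 0.0352)
α = I⁻¹(τ − ω×Iω) = (-1.9200, -0.5611, -0.8767)
ω + α·dt = (0.9080, 0.3439, -0.5877)
2q̇ = q⊗(0,ω) = (0.0397123, 1.0747513, -0.0514559, -0.6787371)
q' = normalize(q + ½dt·q⊗(0,ω)) = (0.9267, -0.1564, 0.1165, -0.3213)

p' = (0.3700, 1.1200, -0.3100)
q' = (0.9267, -0.1564, 0.1165, -0.3213)
v' = (-0.4250, 1.0750, 0.7850)
ω' = (0.9080, 0.3439, -0.5877)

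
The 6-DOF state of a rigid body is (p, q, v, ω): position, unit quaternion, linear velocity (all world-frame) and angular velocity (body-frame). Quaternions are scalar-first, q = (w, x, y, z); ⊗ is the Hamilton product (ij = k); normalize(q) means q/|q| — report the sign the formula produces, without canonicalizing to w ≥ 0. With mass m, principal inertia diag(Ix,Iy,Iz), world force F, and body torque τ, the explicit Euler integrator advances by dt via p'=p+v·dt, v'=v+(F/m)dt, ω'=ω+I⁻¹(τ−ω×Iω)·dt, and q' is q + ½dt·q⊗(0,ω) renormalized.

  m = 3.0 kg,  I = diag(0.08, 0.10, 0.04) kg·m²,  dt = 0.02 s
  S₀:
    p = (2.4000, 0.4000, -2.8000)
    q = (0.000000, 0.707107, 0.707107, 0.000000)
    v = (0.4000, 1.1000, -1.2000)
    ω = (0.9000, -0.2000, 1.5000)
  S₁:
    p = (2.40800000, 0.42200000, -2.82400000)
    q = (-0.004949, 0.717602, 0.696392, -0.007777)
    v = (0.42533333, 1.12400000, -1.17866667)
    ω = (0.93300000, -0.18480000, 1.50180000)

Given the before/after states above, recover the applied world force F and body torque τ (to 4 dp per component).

Δω = ω₁−ω₀ = (0.03300000, 0.01520000, 0.00180000)
precession coupling = (0.0180, 0.0540, -0.0036)
I·α + gyro = (0.1500, 0.1300, 0.0000)
v₁ − v₀ = (0.02533333, 0.02400000, 0.02133333)
m·(v₁−v₀)/dt = (3.8000, 3.6000, 3.2000)

F = (3.8000, 3.6000, 3.2000)
τ = (0.1500, 0.1300, 0.0000)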